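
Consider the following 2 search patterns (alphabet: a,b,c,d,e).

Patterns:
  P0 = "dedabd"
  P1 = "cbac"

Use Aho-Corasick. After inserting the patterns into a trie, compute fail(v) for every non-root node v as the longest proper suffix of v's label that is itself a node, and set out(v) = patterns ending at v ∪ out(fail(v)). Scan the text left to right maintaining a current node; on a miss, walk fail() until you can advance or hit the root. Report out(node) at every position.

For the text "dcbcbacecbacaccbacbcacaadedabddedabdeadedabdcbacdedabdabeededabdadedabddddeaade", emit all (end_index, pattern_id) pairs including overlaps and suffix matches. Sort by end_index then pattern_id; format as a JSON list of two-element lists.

Build automaton:
Trie nodes:
  n0 'ε': c→7 d→1
  n1 'd': e→2
  n2 'de': d→3
  n3 'ded': a→4
  n4 'deda': b→5
  n5 'dedab': d→6
  n6 'dedabd': ·  ←P0
  n7 'c': b→8
  n8 'cb': a→9
  n9 'cba': c→10
  n10 'cbac': ·  ←P1

BFS fail/out derivation:
  n1('d'): parent n0 fail=0; on 'd' 0 → fail=0;  out ∅∪∅=∅
  n7('c'): parent n0 fail=0; on 'c' 0 → fail=0;  out ∅∪∅=∅
  n2('de'): parent n1 fail=0; on 'e' 0 → fail=0;  out ∅∪∅=∅
  n8('cb'): parent n7 fail=0; on 'b' 0 → fail=0;  out ∅∪∅=∅
  n3('ded'): parent n2 fail=0; on 'd' 0 → fail=1;  out ∅∪∅=∅
  n9('cba'): parent n8 fail=0; on 'a' 0 → fail=0;  out ∅∪∅=∅
  n4('deda'): parent n3 fail=1; on 'a' 1→0 → fail=0;  out ∅∪∅=∅
  n10('cbac'): parent n9 fail=0; on 'c' 0 → fail=7;  out {1}∪∅={1}
  n5('dedab'): parent n4 fail=0; on 'b' 0 → fail=0;  out ∅∪∅=∅
  n6('dedabd'): parent n5 fail=0; on 'd' 0 → fail=1;  out {0}∪∅={0}

Scan:
pos 0 'd': at 1
pos 1 'c': at 7 (fail-walked)
pos 2 'b': at 8
pos 3 'c': at 7 (fail-walked)
pos 4 'b': at 8
pos 5 'a': at 9
pos 6 'c': at 10  emit P1@[3:6]
pos 7 'e': at 0 (fail-walked)
pos 8 'c': at 7
pos 9 'b': at 8
pos 10 'a': at 9
pos 11 'c': at 10  emit P1@[8:11]
pos 12 'a': at 0 (fail-walked)
pos 13 'c': at 7
pos 14 'c': at 7 (fail-walked)
pos 15 'b': at 8
pos 16 'a': at 9
pos 17 'c': at 10  emit P1@[14:17]
pos 18 'b': at 8 (fail-walked)
pos 19 'c': at 7 (fail-walked)
pos 20 'a': at 0 (fail-walked)
pos 21 'c': at 7
pos 22 'a': at 0 (fail-walked)
pos 23 'a': at 0
pos 24 'd': at 1
pos 25 'e': at 2
pos 26 'd': at 3
pos 27 'a': at 4
pos 28 'b': at 5
pos 29 'd': at 6  emit P0@[24:29]
pos 30 'd': at 1 (fail-walked)
pos 31 'e': at 2
pos 32 'd': at 3
pos 33 'a': at 4
pos 34 'b': at 5
pos 35 'd': at 6  emit P0@[30:35]
pos 36 'e': at 2 (fail-walked)
pos 37 'a': at 0 (fail-walked)
pos 38 'd': at 1
pos 39 'e': at 2
pos 40 'd': at 3
pos 41 'a': at 4
pos 42 'b': at 5
pos 43 'd': at 6  emit P0@[38:43]
pos 44 'c': at 7 (fail-walked)
pos 45 'b': at 8
pos 46 'a': at 9
pos 47 'c': at 10  emit P1@[44:47]
pos 48 'd': at 1 (fail-walked)
pos 49 'e': at 2
pos 50 'd': at 3
pos 51 'a': at 4
pos 52 'b': at 5
pos 53 'd': at 6  emit P0@[48:53]
pos 54 'a': at 0 (fail-walked)
pos 55 'b': at 0
pos 56 'e': at 0
pos 57 'e': at 0
pos 58 'd': at 1
pos 59 'e': at 2
pos 60 'd': at 3
pos 61 'a': at 4
pos 62 'b': at 5
pos 63 'd': at 6  emit P0@[58:63]
pos 64 'a': at 0 (fail-walked)
pos 65 'd': at 1
pos 66 'e': at 2
pos 67 'd': at 3
pos 68 'a': at 4
pos 69 'b': at 5
pos 70 'd': at 6  emit P0@[65:70]
pos 71 'd': at 1 (fail-walked)
pos 72 'd': at 1 (fail-walked)
pos 73 'd': at 1 (fail-walked)
pos 74 'e': at 2
pos 75 'a': at 0 (fail-walked)
pos 76 'a': at 0
pos 77 'd': at 1
pos 78 'e': at 2

Matches: [[6,1],[11,1],[17,1],[29,0],[35,0],[43,0],[47,1],[53,0],[63,0],[70,0]]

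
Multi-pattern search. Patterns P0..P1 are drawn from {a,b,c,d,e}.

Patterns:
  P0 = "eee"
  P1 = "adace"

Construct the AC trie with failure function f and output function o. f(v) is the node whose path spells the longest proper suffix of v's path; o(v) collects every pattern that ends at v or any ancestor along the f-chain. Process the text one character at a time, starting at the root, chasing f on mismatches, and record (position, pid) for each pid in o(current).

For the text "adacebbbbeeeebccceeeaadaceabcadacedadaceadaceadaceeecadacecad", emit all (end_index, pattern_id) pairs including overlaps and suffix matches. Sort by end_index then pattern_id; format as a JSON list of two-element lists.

Build:
Trie nodes:
  n0 'ε': a→4 e→1
  n1 'e': e→2
  n2 'ee': e→3
  n3 'eee': ·  ←P0
  n4 'a': d→5
  n5 'ad': a→6
  n6 'ada': c→7
  n7 'adac': e→8
  n8 'adace': ·  ←P1

Failure links (BFS by depth):
  fail(1) 'e': from fail(0)=0 chase 'e': 0 ⇒ 0;  out=∅∪out(0)=∅
  fail(4) 'a': from fail(0)=0 chase 'a': 0 ⇒ 0;  out=∅∪out(0)=∅
  fail(2) 'ee': from fail(1)=0 chase 'e': 0 ⇒ 1;  out=∅∪out(1)=∅
  fail(5) 'ad': from fail(4)=0 chase 'd': 0 ⇒ 0;  out=∅∪out(0)=∅
  fail(3) 'eee': from fail(2)=1 chase 'e': 1 ⇒ 2;  out={0}∪out(2)={0}
  fail(6) 'ada': from fail(5)=0 chase 'a': 0 ⇒ 4;  out=∅∪out(4)=∅
  fail(7) 'adac': from fail(6)=4 chase 'c': 4→0 ⇒ 0;  out=∅∪out(0)=∅
  fail(8) 'adace': from fail(7)=0 chase 'e': 0 ⇒ 1;  out={1}∪out(1)={1}

Scan:
[0] read 'a'  n0⇒n4
[1] read 'd'  n4⇒n5
[2] read 'a'  n5⇒n6
[3] read 'c'  n6⇒n7
[4] read 'e'  n7⇒n8  → match P1@[0:4]
[5] read 'b'  n8⇒n0 (fail-walked)
[6] read 'b'  n0⇒n0
[7] read 'b'  n0⇒n0
[8] read 'b'  n0⇒n0
[9] read 'e'  n0⇒n1
[10] read 'e'  n1⇒n2
[11] read 'e'  n2⇒n3  → match P0@[9:11]
[12] read 'e'  n3⇒n3 (fail-walked)  → match P0@[10:12]
[13] read 'b'  n3⇒n0 (fail-walked)
[14] read 'c'  n0⇒n0
[15] read 'c'  n0⇒n0
[16] read 'c'  n0⇒n0
[17] read 'e'  n0⇒n1
[18] read 'e'  n1⇒n2
[19] read 'e'  n2⇒n3  → match P0@[17:19]
[20] read 'a'  n3⇒n4 (fail-walked)
[21] read 'a'  n4⇒n4 (fail-walked)
[22] read 'd'  n4⇒n5
[23] read 'a'  n5⇒n6
[24] read 'c'  n6⇒n7
[25] read 'e'  n7⇒n8  → match P1@[21:25]
[26] read 'a'  n8⇒n4 (fail-walked)
[27] read 'b'  n4⇒n0 (fail-walked)
[28] read 'c'  n0⇒n0
[29] read 'a'  n0⇒n4
[30] read 'd'  n4⇒n5
[31] read 'a'  n5⇒n6
[32] read 'c'  n6⇒n7
[33] read 'e'  n7⇒n8  → match P1@[29:33]
[34] read 'd'  n8⇒n0 (fail-walked)
[35] read 'a'  n0⇒n4
[36] read 'd'  n4⇒n5
[37] read 'a'  n5⇒n6
[38] read 'c'  n6⇒n7
[39] read 'e'  n7⇒n8  → match P1@[35:39]
[40] read 'a'  n8⇒n4 (fail-walked)
[41] read 'd'  n4⇒n5
[42] read 'a'  n5⇒n6
[43] read 'c'  n6⇒n7
[44] read 'e'  n7⇒n8  → match P1@[40:44]
[45] read 'a'  n8⇒n4 (fail-walked)
[46] read 'd'  n4⇒n5
[47] read 'a'  n5⇒n6
[48] read 'c'  n6⇒n7
[49] read 'e'  n7⇒n8  → match P1@[45:49]
[50] read 'e'  n8⇒n2 (fail-walked)
[51] read 'e'  n2⇒n3  → match P0@[49:51]
[52] read 'c'  n3⇒n0 (fail-walked)
[53] read 'a'  n0⇒n4
[54] read 'd'  n4⇒n5
[55] read 'a'  n5⇒n6
[56] read 'c'  n6⇒n7
[57] read 'e'  n7⇒n8  → match P1@[53:57]
[58] read 'c'  n8⇒n0 (fail-walked)
[59] read 'a'  n0⇒n4
[60] read 'd'  n4⇒n5

Result: [[4,1],[11,0],[12,0],[19,0],[25,1],[33,1],[39,1],[44,1],[49,1],[51,0],[57,1]]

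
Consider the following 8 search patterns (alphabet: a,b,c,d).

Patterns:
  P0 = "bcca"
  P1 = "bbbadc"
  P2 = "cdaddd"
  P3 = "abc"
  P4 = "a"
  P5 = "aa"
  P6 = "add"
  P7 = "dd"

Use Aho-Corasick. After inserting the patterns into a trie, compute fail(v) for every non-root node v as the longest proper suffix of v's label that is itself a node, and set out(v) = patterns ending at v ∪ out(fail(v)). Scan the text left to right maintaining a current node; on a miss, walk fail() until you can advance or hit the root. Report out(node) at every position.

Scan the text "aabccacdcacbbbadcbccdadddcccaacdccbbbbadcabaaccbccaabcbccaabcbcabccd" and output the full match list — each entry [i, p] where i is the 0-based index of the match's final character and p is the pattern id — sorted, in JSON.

Construct AC machine:
Trie nodes:
  n0 'ε': a→16 b→1 c→10 d→22
  n1 'b': b→5 c→2
  n2 'bc': c→3
  n3 'bcc': a→4
  n4 'bcca': ·  ←P0
  n5 'bb': b→6
  n6 'bbb': a→7
  n7 'bbba': d→8
  n8 'bbbad': c→9
  n9 'bbbadc': ·  ←P1
  n10 'c': d→11
  n11 'cd': a→12
  n12 'cda': d→13
  n13 'cdad': d→14
  n14 'cdadd': d→15
  n15 'cdaddd': ·  ←P2
  n16 'a': a→19 b→17 d→20  ←P4
  n17 'ab': c→18
  n18 'abc': ·  ←P3
  n19 'aa': ·  ←P5
  n20 'ad': d→21
  n21 'add': ·  ←P6
  n22 'd': d→23
  n23 'dd': ·  ←P7

Failure links (BFS by depth):
  n1('b'): parent n0 fail=0; on 'b' 0 → fail=0;  out ∅∪∅=∅
  n10('c'): parent n0 fail=0; on 'c' 0 → fail=0;  out ∅∪∅=∅
  n16('a'): parent n0 fail=0; on 'a' 0 → fail=0;  out {4}∪∅={4}
  n22('d'): parent n0 fail=0; on 'd' 0 → fail=0;  out ∅∪∅=∅
  n2('bc'): parent n1 fail=0; on 'c' 0 → fail=10;  out ∅∪∅=∅
  n5('bb'): parent n1 fail=0; on 'b' 0 → fail=1;  out ∅∪∅=∅
  n11('cd'): parent n10 fail=0; on 'd' 0 → fail=22;  out ∅∪∅=∅
  n17('ab'): parent n16 fail=0; on 'b' 0 → fail=1;  out ∅∪∅=∅
  n19('aa'): parent n16 fail=0; on 'a' 0 → fail=16;  out {5}∪{4}={4,5}
  n20('ad'): parent n16 fail=0; on 'd' 0 → fail=22;  out ∅∪∅=∅
  n23('dd'): parent n22 fail=0; on 'd' 0 → fail=22;  out {7}∪∅={7}
  n3('bcc'): parent n2 fail=10; on 'c' 10→0 → fail=10;  out ∅∪∅=∅
  n6('bbb'): parent n5 fail=1; on 'b' 1 → fail=5;  out ∅∪∅=∅
  n12('cda'): parent n11 fail=22; on 'a' 22→0 → fail=16;  out ∅∪{4}={4}
  n18('abc'): parent n17 fail=1; on 'c' 1 → fail=2;  out {3}∪∅={3}
  n21('add'): parent n20 fail=22; on 'd' 22 → fail=23;  out {6}∪{7}={6,7}
  n4('bcca'): parent n3 fail=10; on 'a' 10→0 → fail=16;  out {0}∪{4}={0,4}
  n7('bbba'): parent n6 fail=5; on 'a' 5→1→0 → fail=16;  out ∅∪{4}={4}
  n13('cdad'): parent n12 fail=16; on 'd' 16 → fail=20;  out ∅∪∅=∅
  n8('bbbad'): parent n7 fail=16; on 'd' 16 → fail=20;  out ∅∪∅=∅
  n14('cdadd'): parent n13 fail=20; on 'd' 20 → fail=21;  out ∅∪{6,7}={6,7}
  n9('bbbadc'): parent n8 fail=20; on 'c' 20→22→0 → fail=10;  out {1}∪∅={1}
  n15('cdaddd'): parent n14 fail=21; on 'd' 21→23→22 → fail=23;  out {2}∪{7}={2,7}

Scan:
i=0 'a': node 0→16  ** P4@[0:0]
i=1 'a': node 16→19  ** P4@[1:1],P5@[0:1]
i=2 'b': node 19→17 (fail-walked)
i=3 'c': node 17→18  ** P3@[1:3]
i=4 'c': node 18→3 (fail-walked)
i=5 'a': node 3→4  ** P0@[2:5],P4@[5:5]
i=6 'c': node 4→10 (fail-walked)
i=7 'd': node 10→11
i=8 'c': node 11→10 (fail-walked)
i=9 'a': node 10→16 (fail-walked)  ** P4@[9:9]
i=10 'c': node 16→10 (fail-walked)
i=11 'b': node 10→1 (fail-walked)
i=12 'b': node 1→5
i=13 'b': node 5→6
i=14 'a': node 6→7  ** P4@[14:14]
i=15 'd': node 7→8
i=16 'c': node 8→9  ** P1@[11:16]
i=17 'b': node 9→1 (fail-walked)
i=18 'c': node 1→2
i=19 'c': node 2→3
i=20 'd': node 3→11 (fail-walked)
i=21 'a': node 11→12  ** P4@[21:21]
i=22 'd': node 12→13
i=23 'd': node 13→14  ** P6@[21:23],P7@[22:23]
i=24 'd': node 14→15  ** P2@[19:24],P7@[23:24]
i=25 'c': node 15→10 (fail-walked)
i=26 'c': node 10→10 (fail-walked)
i=27 'c': node 10→10 (fail-walked)
i=28 'a': node 10→16 (fail-walked)  ** P4@[28:28]
i=29 'a': node 16→19  ** P4@[29:29],P5@[28:29]
i=30 'c': node 19→10 (fail-walked)
i=31 'd': node 10→11
i=32 'c': node 11→10 (fail-walked)
i=33 'c': node 10→10 (fail-walked)
i=34 'b': node 10→1 (fail-walked)
i=35 'b': node 1→5
i=36 'b': node 5→6
i=37 'b': node 6→6 (fail-walked)
i=38 'a': node 6→7  ** P4@[38:38]
i=39 'd': node 7→8
i=40 'c': node 8→9  ** P1@[35:40]
i=41 'a': node 9→16 (fail-walked)  ** P4@[41:41]
i=42 'b': node 16→17
i=43 'a': node 17→16 (fail-walked)  ** P4@[43:43]
i=44 'a': node 16→19  ** P4@[44:44],P5@[43:44]
i=45 'c': node 19→10 (fail-walked)
i=46 'c': node 10→10 (fail-walked)
i=47 'b': node 10→1 (fail-walked)
i=48 'c': node 1→2
i=49 'c': node 2→3
i=50 'a': node 3→4  ** P0@[47:50],P4@[50:50]
i=51 'a': node 4→19 (fail-walked)  ** P4@[51:51],P5@[50:51]
i=52 'b': node 19→17 (fail-walked)
i=53 'c': node 17→18  ** P3@[51:53]
i=54 'b': node 18→1 (fail-walked)
i=55 'c': node 1→2
i=56 'c': node 2→3
i=57 'a': node 3→4  ** P0@[54:57],P4@[57:57]
i=58 'a': node 4→19 (fail-walked)  ** P4@[58:58],P5@[57:58]
i=59 'b': node 19→17 (fail-walked)
i=60 'c': node 17→18  ** P3@[58:60]
i=61 'b': node 18→1 (fail-walked)
i=62 'c': node 1→2
i=63 'a': node 2→16 (fail-walked)  ** P4@[63:63]
i=64 'b': node 16→17
i=65 'c': node 17→18  ** P3@[63:65]
i=66 'c': node 18→3 (fail-walked)
i=67 'd': node 3→11 (fail-walked)

Matches: [[0,4],[1,4],[1,5],[3,3],[5,0],[5,4],[9,4],[14,4],[16,1],[21,4],[23,6],[23,7],[24,2],[24,7],[28,4],[29,4],[29,5],[38,4],[40,1],[41,4],[43,4],[44,4],[44,5],[50,0],[50,4],[51,4],[51,5],[53,3],[57,0],[57,4],[58,4],[58,5],[60,3],[63,4],[65,3]]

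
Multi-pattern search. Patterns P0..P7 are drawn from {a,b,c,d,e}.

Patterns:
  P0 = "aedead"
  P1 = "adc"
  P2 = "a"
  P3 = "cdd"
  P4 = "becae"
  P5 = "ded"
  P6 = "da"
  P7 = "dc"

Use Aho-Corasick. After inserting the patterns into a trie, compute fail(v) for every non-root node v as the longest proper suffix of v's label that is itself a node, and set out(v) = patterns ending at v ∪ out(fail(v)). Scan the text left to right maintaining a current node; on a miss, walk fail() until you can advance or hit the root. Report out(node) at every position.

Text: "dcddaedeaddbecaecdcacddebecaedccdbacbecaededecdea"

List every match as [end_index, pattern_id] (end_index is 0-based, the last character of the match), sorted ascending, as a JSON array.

Build:
Trie (insert patterns):
  n0 'ε': a→1 b→12 c→9 d→17
  n1 'a': d→7 e→2  [P2 ends]
  n2 'ae': d→3
  n3 'aed': e→4
  n4 'aede': a→5
  n5 'aedea': d→6
  n6 'aedead': ·  [P0 ends]
  n7 'ad': c→8
  n8 'adc': ·  [P1 ends]
  n9 'c': d→10
  n10 'cd': d→11
  n11 'cdd': ·  [P3 ends]
  n12 'b': e→13
  n13 'be': c→14
  n14 'bec': a→15
  n15 'beca': e→16
  n16 'becae': ·  [P4 ends]
  n17 'd': a→20 c→21 e→18
  n18 'de': d→19
  n19 'ded': ·  [P5 ends]
  n20 'da': ·  [P6 ends]
  n21 'dc': ·  [P7 ends]

Failure links (BFS by depth):
  n1('a'): parent n0 fail=0; on 'a' 0 → fail=0;  out {2}∪∅={2}
  n9('c'): parent n0 fail=0; on 'c' 0 → fail=0;  out ∅∪∅=∅
  n12('b'): parent n0 fail=0; on 'b' 0 → fail=0;  out ∅∪∅=∅
  n17('d'): parent n0 fail=0; on 'd' 0 → fail=0;  out ∅∪∅=∅
  n2('ae'): parent n1 fail=0; on 'e' 0 → fail=0;  out ∅∪∅=∅
  n7('ad'): parent n1 fail=0; on 'd' 0 → fail=17;  out ∅∪∅=∅
  n10('cd'): parent n9 fail=0; on 'd' 0 → fail=17;  out ∅∪∅=∅
  n13('be'): parent n12 fail=0; on 'e' 0 → fail=0;  out ∅∪∅=∅
  n18('de'): parent n17 fail=0; on 'e' 0 → fail=0;  out ∅∪∅=∅
  n20('da'): parent n17 fail=0; on 'a' 0 → fail=1;  out {6}∪{2}={2,6}
  n21('dc'): parent n17 fail=0; on 'c' 0 → fail=9;  out {7}∪∅={7}
  n3('aed'): parent n2 fail=0; on 'd' 0 → fail=17;  out ∅∪∅=∅
  n8('adc'): parent n7 fail=17; on 'c' 17 → fail=21;  out {1}∪{7}={1,7}
  n11('cdd'): parent n10 fail=17; on 'd' 17→0 → fail=17;  out {3}∪∅={3}
  n14('bec'): parent n13 fail=0; on 'c' 0 → fail=9;  out ∅∪∅=∅
  n19('ded'): parent n18 fail=0; on 'd' 0 → fail=17;  out {5}∪∅={5}
  n4('aede'): parent n3 fail=17; on 'e' 17 → fail=18;  out ∅∪∅=∅
  n15('beca'): parent n14 fail=9; on 'a' 9→0 → fail=1;  out ∅∪{2}={2}
  n5('aedea'): parent n4 fail=18; on 'a' 18→0 → fail=1;  out ∅∪{2}={2}
  n16('becae'): parent n15 fail=1; on 'e' 1 → fail=2;  out {4}∪∅={4}
  n6('aedead'): parent n5 fail=1; on 'd' 1 → fail=7;  out {0}∪∅={0}

Text stream:
pos 0 'd': at 17
pos 1 'c': at 21  ** P7@[0:1]
pos 2 'd': at 10 ·f
pos 3 'd': at 11  ** P3@[1:3]
pos 4 'a': at 20 ·f  ** P2@[4:4],P6@[3:4]
pos 5 'e': at 2 ·f
pos 6 'd': at 3
pos 7 'e': at 4
pos 8 'a': at 5  ** P2@[8:8]
pos 9 'd': at 6  ** P0@[4:9]
pos 10 'd': at 17 ·f
pos 11 'b': at 12 ·f
pos 12 'e': at 13
pos 13 'c': at 14
pos 14 'a': at 15  ** P2@[14:14]
pos 15 'e': at 16  ** P4@[11:15]
pos 16 'c': at 9 ·f
pos 17 'd': at 10
pos 18 'c': at 21 ·f  ** P7@[17:18]
pos 19 'a': at 1 ·f  ** P2@[19:19]
pos 20 'c': at 9 ·f
pos 21 'd': at 10
pos 22 'd': at 11  ** P3@[20:22]
pos 23 'e': at 18 ·f
pos 24 'b': at 12 ·f
pos 25 'e': at 13
pos 26 'c': at 14
pos 27 'a': at 15  ** P2@[27:27]
pos 28 'e': at 16  ** P4@[24:28]
pos 29 'd': at 3 ·f
pos 30 'c': at 21 ·f  ** P7@[29:30]
pos 31 'c': at 9 ·f
pos 32 'd': at 10
pos 33 'b': at 12 ·f
pos 34 'a': at 1 ·f  ** P2@[34:34]
pos 35 'c': at 9 ·f
pos 36 'b': at 12 ·f
pos 37 'e': at 13
pos 38 'c': at 14
pos 39 'a': at 15  ** P2@[39:39]
pos 40 'e': at 16  ** P4@[36:40]
pos 41 'd': at 3 ·f
pos 42 'e': at 4
pos 43 'd': at 19 ·f  ** P5@[41:43]
pos 44 'e': at 18 ·f
pos 45 'c': at 9 ·f
pos 46 'd': at 10
pos 47 'e': at 18 ·f
pos 48 'a': at 1 ·f  ** P2@[48:48]

Matches: [[1,7],[3,3],[4,2],[4,6],[8,2],[9,0],[14,2],[15,4],[18,7],[19,2],[22,3],[27,2],[28,4],[30,7],[34,2],[39,2],[40,4],[43,5],[48,2]]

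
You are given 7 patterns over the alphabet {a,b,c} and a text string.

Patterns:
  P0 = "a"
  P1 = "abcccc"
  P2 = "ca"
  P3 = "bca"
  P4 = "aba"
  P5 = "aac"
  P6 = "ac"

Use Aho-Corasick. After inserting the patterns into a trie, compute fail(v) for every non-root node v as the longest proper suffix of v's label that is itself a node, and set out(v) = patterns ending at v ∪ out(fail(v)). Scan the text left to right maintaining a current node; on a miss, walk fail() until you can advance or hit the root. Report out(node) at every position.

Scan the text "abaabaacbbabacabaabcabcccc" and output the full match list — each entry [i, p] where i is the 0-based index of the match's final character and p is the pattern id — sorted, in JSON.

Construct AC machine:
Trie nodes:
  n0 'ε': a→1 b→9 c→7
  n1 'a': a→13 b→2 c→15  ←P0
  n2 'ab': a→12 c→3
  n3 'abc': c→4
  n4 'abcc': c→5
  n5 'abccc': c→6
  n6 'abcccc': ·  ←P1
  n7 'c': a→8
  n8 'ca': ·  ←P2
  n9 'b': c→10
  n10 'bc': a→11
  n11 'bca': ·  ←P3
  n12 'aba': ·  ←P4
  n13 'aa': c→14
  n14 'aac': ·  ←P5
  n15 'ac': ·  ←P6

BFS fail/out derivation:
  fail(1) 'a': from fail(0)=0 chase 'a': 0 ⇒ 0;  out={0}∪out(0)={0}
  fail(7) 'c': from fail(0)=0 chase 'c': 0 ⇒ 0;  out=∅∪out(0)=∅
  fail(9) 'b': from fail(0)=0 chase 'b': 0 ⇒ 0;  out=∅∪out(0)=∅
  fail(2) 'ab': from fail(1)=0 chase 'b': 0 ⇒ 9;  out=∅∪out(9)=∅
  fail(8) 'ca': from fail(7)=0 chase 'a': 0 ⇒ 1;  out={2}∪out(1)={0,2}
  fail(10) 'bc': from fail(9)=0 chase 'c': 0 ⇒ 7;  out=∅∪out(7)=∅
  fail(13) 'aa': from fail(1)=0 chase 'a': 0 ⇒ 1;  out=∅∪out(1)={0}
  fail(15) 'ac': from fail(1)=0 chase 'c': 0 ⇒ 7;  out={6}∪out(7)={6}
  fail(3) 'abc': from fail(2)=9 chase 'c': 9 ⇒ 10;  out=∅∪out(10)=∅
  fail(11) 'bca': from fail(10)=7 chase 'a': 7 ⇒ 8;  out={3}∪out(8)={0,2,3}
  fail(12) 'aba': from fail(2)=9 chase 'a': 9→0 ⇒ 1;  out={4}∪out(1)={0,4}
  fail(14) 'aac': from fail(13)=1 chase 'c': 1 ⇒ 15;  out={5}∪out(15)={5,6}
  fail(4) 'abcc': from fail(3)=10 chase 'c': 10→7→0 ⇒ 7;  out=∅∪out(7)=∅
  fail(5) 'abccc': from fail(4)=7 chase 'c': 7→0 ⇒ 7;  out=∅∪out(7)=∅
  fail(6) 'abcccc': from fail(5)=7 chase 'c': 7→0 ⇒ 7;  out={1}∪out(7)={1}

Text stream:
i=0 'a': node 0→1  → match P0@[0:0]
i=1 'b': node 1→2
i=2 'a': node 2→12  → match P0@[2:2],P4@[0:2]
i=3 'a': node 12→13 (fail-walked)  → match P0@[3:3]
i=4 'b': node 13→2 (fail-walked)
i=5 'a': node 2→12  → match P0@[5:5],P4@[3:5]
i=6 'a': node 12→13 (fail-walked)  → match P0@[6:6]
i=7 'c': node 13→14  → match P5@[5:7],P6@[6:7]
i=8 'b': node 14→9 (fail-walked)
i=9 'b': node 9→9 (fail-walked)
i=10 'a': node 9→1 (fail-walked)  → match P0@[10:10]
i=11 'b': node 1→2
i=12 'a': node 2→12  → match P0@[12:12],P4@[10:12]
i=13 'c': node 12→15 (fail-walked)  → match P6@[12:13]
i=14 'a': node 15→8 (fail-walked)  → match P0@[14:14],P2@[13:14]
i=15 'b': node 8→2 (fail-walked)
i=16 'a': node 2→12  → match P0@[16:16],P4@[14:16]
i=17 'a': node 12→13 (fail-walked)  → match P0@[17:17]
i=18 'b': node 13→2 (fail-walked)
i=19 'c': node 2→3
i=20 'a': node 3→11 (fail-walked)  → match P0@[20:20],P2@[19:20],P3@[18:20]
i=21 'b': node 11→2 (fail-walked)
i=22 'c': node 2→3
i=23 'c': node 3→4
i=24 'c': node 4→5
i=25 'c': node 5→6  → match P1@[20:25]

Matches: [[0,0],[2,0],[2,4],[3,0],[5,0],[5,4],[6,0],[7,5],[7,6],[10,0],[12,0],[12,4],[13,6],[14,0],[14,2],[16,0],[16,4],[17,0],[20,0],[20,2],[20,3],[25,1]]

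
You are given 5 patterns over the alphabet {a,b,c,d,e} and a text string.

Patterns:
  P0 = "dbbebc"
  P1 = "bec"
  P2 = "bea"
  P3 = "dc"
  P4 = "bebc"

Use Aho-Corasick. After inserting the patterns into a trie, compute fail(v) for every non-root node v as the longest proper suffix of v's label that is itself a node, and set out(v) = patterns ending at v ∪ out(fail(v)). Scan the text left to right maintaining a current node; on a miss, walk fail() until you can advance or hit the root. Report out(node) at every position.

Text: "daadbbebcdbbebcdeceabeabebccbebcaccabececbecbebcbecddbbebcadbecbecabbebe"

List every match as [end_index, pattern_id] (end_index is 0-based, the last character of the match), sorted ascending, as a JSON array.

Build:
Trie nodes:
  n0 'ε': b→7 d→1
  n1 'd': b→2 c→11
  n2 'db': b→3
  n3 'dbb': e→4
  n4 'dbbe': b→5
  n5 'dbbeb': c→6
  n6 'dbbebc': ·  ←P0
  n7 'b': e→8
  n8 'be': a→10 b→12 c→9
  n9 'bec': ·  ←P1
  n10 'bea': ·  ←P2
  n11 'dc': ·  ←P3
  n12 'beb': c→13
  n13 'bebc': ·  ←P4

BFS fail/out derivation:
  fail(1) 'd': from fail(0)=0 chase 'd': 0 ⇒ 0;  out=∅∪out(0)=∅
  fail(7) 'b': from fail(0)=0 chase 'b': 0 ⇒ 0;  out=∅∪out(0)=∅
  fail(2) 'db': from fail(1)=0 chase 'b': 0 ⇒ 7;  out=∅∪out(7)=∅
  fail(8) 'be': from fail(7)=0 chase 'e': 0 ⇒ 0;  out=∅∪out(0)=∅
  fail(11) 'dc': from fail(1)=0 chase 'c': 0 ⇒ 0;  out={3}∪out(0)={3}
  fail(3) 'dbb': from fail(2)=7 chase 'b': 7→0 ⇒ 7;  out=∅∪out(7)=∅
  fail(9) 'bec': from fail(8)=0 chase 'c': 0 ⇒ 0;  out={1}∪out(0)={1}
  fail(10) 'bea': from fail(8)=0 chase 'a': 0 ⇒ 0;  out={2}∪out(0)={2}
  fail(12) 'beb': from fail(8)=0 chase 'b': 0 ⇒ 7;  out=∅∪out(7)=∅
  fail(4) 'dbbe': from fail(3)=7 chase 'e': 7 ⇒ 8;  out=∅∪out(8)=∅
  fail(13) 'bebc': from fail(12)=7 chase 'c': 7→0 ⇒ 0;  out={4}∪out(0)={4}
  fail(5) 'dbbeb': from fail(4)=8 chase 'b': 8 ⇒ 12;  out=∅∪out(12)=∅
  fail(6) 'dbbebc': from fail(5)=12 chase 'c': 12 ⇒ 13;  out={0}∪out(13)={0,4}

Scan:
[0] read 'd'  n0⇒n1
[1] read 'a'  n1⇒n0 (via fail)
[2] read 'a'  n0⇒n0
[3] read 'd'  n0⇒n1
[4] read 'b'  n1⇒n2
[5] read 'b'  n2⇒n3
[6] read 'e'  n3⇒n4
[7] read 'b'  n4⇒n5
[8] read 'c'  n5⇒n6  ** P0@[3:8],P4@[5:8]
[9] read 'd'  n6⇒n1 (via fail)
[10] read 'b'  n1⇒n2
[11] read 'b'  n2⇒n3
[12] read 'e'  n3⇒n4
[13] read 'b'  n4⇒n5
[14] read 'c'  n5⇒n6  ** P0@[9:14],P4@[11:14]
[15] read 'd'  n6⇒n1 (via fail)
[16] read 'e'  n1⇒n0 (via fail)
[17] read 'c'  n0⇒n0
[18] read 'e'  n0⇒n0
[19] read 'a'  n0⇒n0
[20] read 'b'  n0⇒n7
[21] read 'e'  n7⇒n8
[22] read 'a'  n8⇒n10  ** P2@[20:22]
[23] read 'b'  n10⇒n7 (via fail)
[24] read 'e'  n7⇒n8
[25] read 'b'  n8⇒n12
[26] read 'c'  n12⇒n13  ** P4@[23:26]
[27] read 'c'  n13⇒n0 (via fail)
[28] read 'b'  n0⇒n7
[29] read 'e'  n7⇒n8
[30] read 'b'  n8⇒n12
[31] read 'c'  n12⇒n13  ** P4@[28:31]
[32] read 'a'  n13⇒n0 (via fail)
[33] read 'c'  n0⇒n0
[34] read 'c'  n0⇒n0
[35] read 'a'  n0⇒n0
[36] read 'b'  n0⇒n7
[37] read 'e'  n7⇒n8
[38] read 'c'  n8⇒n9  ** P1@[36:38]
[39] read 'e'  n9⇒n0 (via fail)
[40] read 'c'  n0⇒n0
[41] read 'b'  n0⇒n7
[42] read 'e'  n7⇒n8
[43] read 'c'  n8⇒n9  ** P1@[41:43]
[44] read 'b'  n9⇒n7 (via fail)
[45] read 'e'  n7⇒n8
[46] read 'b'  n8⇒n12
[47] read 'c'  n12⇒n13  ** P4@[44:47]
[48] read 'b'  n13⇒n7 (via fail)
[49] read 'e'  n7⇒n8
[50] read 'c'  n8⇒n9  ** P1@[48:50]
[51] read 'd'  n9⇒n1 (via fail)
[52] read 'd'  n1⇒n1 (via fail)
[53] read 'b'  n1⇒n2
[54] read 'b'  n2⇒n3
[55] read 'e'  n3⇒n4
[56] read 'b'  n4⇒n5
[57] read 'c'  n5⇒n6  ** P0@[52:57],P4@[54:57]
[58] read 'a'  n6⇒n0 (via fail)
[59] read 'd'  n0⇒n1
[60] read 'b'  n1⇒n2
[61] read 'e'  n2⇒n8 (via fail)
[62] read 'c'  n8⇒n9  ** P1@[60:62]
[63] read 'b'  n9⇒n7 (via fail)
[64] read 'e'  n7⇒n8
[65] read 'c'  n8⇒n9  ** P1@[63:65]
[66] read 'a'  n9⇒n0 (via fail)
[67] read 'b'  n0⇒n7
[68] read 'b'  n7⇒n7 (via fail)
[69] read 'e'  n7⇒n8
[70] read 'b'  n8⇒n12
[71] read 'e'  n12⇒n8 (via fail)

All matches (sorted): [[8,0],[8,4],[14,0],[14,4],[22,2],[26,4],[31,4],[38,1],[43,1],[47,4],[50,1],[57,0],[57,4],[62,1],[65,1]]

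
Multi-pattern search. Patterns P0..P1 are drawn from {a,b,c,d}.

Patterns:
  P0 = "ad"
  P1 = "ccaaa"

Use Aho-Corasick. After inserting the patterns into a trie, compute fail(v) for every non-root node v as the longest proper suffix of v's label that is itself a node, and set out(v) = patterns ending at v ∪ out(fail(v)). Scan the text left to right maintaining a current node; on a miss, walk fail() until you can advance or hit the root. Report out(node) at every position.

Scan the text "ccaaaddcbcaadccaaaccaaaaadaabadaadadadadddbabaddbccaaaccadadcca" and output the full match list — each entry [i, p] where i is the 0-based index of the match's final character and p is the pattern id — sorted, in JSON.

Build:
Trie nodes:
  0='ε' goto a→1 c→3
  1='a' goto d→2
  2='ad' goto ·  ←P0
  3='c' goto c→4
  4='cc' goto a→5
  5='cca' goto a→6
  6='ccaa' goto a→7
  7='ccaaa' goto ·  ←P1

BFS fail/out derivation:
  n1('a'): parent n0 fail=0; on 'a' 0 → fail=0;  out ∅∪∅=∅
  n3('c'): parent n0 fail=0; on 'c' 0 → fail=0;  out ∅∪∅=∅
  n2('ad'): parent n1 fail=0; on 'd' 0 → fail=0;  out {0}∪∅={0}
  n4('cc'): parent n3 fail=0; on 'c' 0 → fail=3;  out ∅∪∅=∅
  n5('cca'): parent n4 fail=3; on 'a' 3→0 → fail=1;  out ∅∪∅=∅
  n6('ccaa'): parent n5 fail=1; on 'a' 1→0 → fail=1;  out ∅∪∅=∅
  n7('ccaaa'): parent n6 fail=1; on 'a' 1→0 → fail=1;  out {1}∪∅={1}

Run:
[0] read 'c'  n0⇒n3
[1] read 'c'  n3⇒n4
[2] read 'a'  n4⇒n5
[3] read 'a'  n5⇒n6
[4] read 'a'  n6⇒n7  ** P1@[0:4]
[5] read 'd'  n7⇒n2 (via fail)  ** P0@[4:5]
[6] read 'd'  n2⇒n0 (via fail)
[7] read 'c'  n0⇒n3
[8] read 'b'  n3⇒n0 (via fail)
[9] read 'c'  n0⇒n3
[10] read 'a'  n3⇒n1 (via fail)
[11] read 'a'  n1⇒n1 (via fail)
[12] read 'd'  n1⇒n2  ** P0@[11:12]
[13] read 'c'  n2⇒n3 (via fail)
[14] read 'c'  n3⇒n4
[15] read 'a'  n4⇒n5
[16] read 'a'  n5⇒n6
[17] read 'a'  n6⇒n7  ** P1@[13:17]
[18] read 'c'  n7⇒n3 (via fail)
[19] read 'c'  n3⇒n4
[20] read 'a'  n4⇒n5
[21] read 'a'  n5⇒n6
[22] read 'a'  n6⇒n7  ** P1@[18:22]
[23] read 'a'  n7⇒n1 (via fail)
[24] read 'a'  n1⇒n1 (via fail)
[25] read 'd'  n1⇒n2  ** P0@[24:25]
[26] read 'a'  n2⇒n1 (via fail)
[27] read 'a'  n1⇒n1 (via fail)
[28] read 'b'  n1⇒n0 (via fail)
[29] read 'a'  n0⇒n1
[30] read 'd'  n1⇒n2  ** P0@[29:30]
[31] read 'a'  n2⇒n1 (via fail)
[32] read 'a'  n1⇒n1 (via fail)
[33] read 'd'  n1⇒n2  ** P0@[32:33]
[34] read 'a'  n2⇒n1 (via fail)
[35] read 'd'  n1⇒n2  ** P0@[34:35]
[36] read 'a'  n2⇒n1 (via fail)
[37] read 'd'  n1⇒n2  ** P0@[36:37]
[38] read 'a'  n2⇒n1 (via fail)
[39] read 'd'  n1⇒n2  ** P0@[38:39]
[40] read 'd'  n2⇒n0 (via fail)
[41] read 'd'  n0⇒n0
[42] read 'b'  n0⇒n0
[43] read 'a'  n0⇒n1
[44] read 'b'  n1⇒n0 (via fail)
[45] read 'a'  n0⇒n1
[46] read 'd'  n1⇒n2  ** P0@[45:46]
[47] read 'd'  n2⇒n0 (via fail)
[48] read 'b'  n0⇒n0
[49] read 'c'  n0⇒n3
[50] read 'c'  n3⇒n4
[51] read 'a'  n4⇒n5
[52] read 'a'  n5⇒n6
[53] read 'a'  n6⇒n7  ** P1@[49:53]
[54] read 'c'  n7⇒n3 (via fail)
[55] read 'c'  n3⇒n4
[56] read 'a'  n4⇒n5
[57] read 'd'  n5⇒n2 (via fail)  ** P0@[56:57]
[58] read 'a'  n2⇒n1 (via fail)
[59] read 'd'  n1⇒n2  ** P0@[58:59]
[60] read 'c'  n2⇒n3 (via fail)
[61] read 'c'  n3⇒n4
[62] read 'a'  n4⇒n5

All matches (sorted): [[4,1],[5,0],[12,0],[17,1],[22,1],[25,0],[30,0],[33,0],[35,0],[37,0],[39,0],[46,0],[53,1],[57,0],[59,0]]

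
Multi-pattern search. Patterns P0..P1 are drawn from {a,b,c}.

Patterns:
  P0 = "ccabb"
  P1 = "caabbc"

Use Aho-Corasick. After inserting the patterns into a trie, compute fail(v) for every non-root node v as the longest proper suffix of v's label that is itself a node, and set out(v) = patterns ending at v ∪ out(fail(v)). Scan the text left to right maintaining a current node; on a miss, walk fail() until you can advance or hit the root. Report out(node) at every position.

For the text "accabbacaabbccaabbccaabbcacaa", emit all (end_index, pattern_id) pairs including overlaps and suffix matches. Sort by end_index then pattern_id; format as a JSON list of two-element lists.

Construct AC machine:
Trie (insert patterns):
  0='ε' goto c→1
  1='c' goto a→6 c→2
  2='cc' goto a→3
  3='cca' goto b→4
  4='ccab' goto b→5
  5='ccabb' goto ·  [P0 ends]
  6='ca' goto a→7
  7='caa' goto b→8
  8='caab' goto b→9
  9='caabb' goto c→10
  10='caabbc' goto ·  [P1 ends]

Failure links (BFS by depth):
  fail(1) 'c': from fail(0)=0 chase 'c': 0 ⇒ 0;  out=∅∪out(0)=∅
  fail(2) 'cc': from fail(1)=0 chase 'c': 0 ⇒ 1;  out=∅∪out(1)=∅
  fail(6) 'ca': from fail(1)=0 chase 'a': 0 ⇒ 0;  out=∅∪out(0)=∅
  fail(3) 'cca': from fail(2)=1 chase 'a': 1 ⇒ 6;  out=∅∪out(6)=∅
  fail(7) 'caa': from fail(6)=0 chase 'a': 0 ⇒ 0;  out=∅∪out(0)=∅
  fail(4) 'ccab': from fail(3)=6 chase 'b': 6→0 ⇒ 0;  out=∅∪out(0)=∅
  fail(8) 'caab': from fail(7)=0 chase 'b': 0 ⇒ 0;  out=∅∪out(0)=∅
  fail(5) 'ccabb': from fail(4)=0 chase 'b': 0 ⇒ 0;  out={0}∪out(0)={0}
  fail(9) 'caabb': from fail(8)=0 chase 'b': 0 ⇒ 0;  out=∅∪out(0)=∅
  fail(10) 'caabbc': from fail(9)=0 chase 'c': 0 ⇒ 1;  out={1}∪out(1)={1}

Scan:
pos 0 'a': at 0
pos 1 'c': at 1
pos 2 'c': at 2
pos 3 'a': at 3
pos 4 'b': at 4
pos 5 'b': at 5  → match P0@[1:5]
pos 6 'a': at 0 (via fail)
pos 7 'c': at 1
pos 8 'a': at 6
pos 9 'a': at 7
pos 10 'b': at 8
pos 11 'b': at 9
pos 12 'c': at 10  → match P1@[7:12]
pos 13 'c': at 2 (via fail)
pos 14 'a': at 3
pos 15 'a': at 7 (via fail)
pos 16 'b': at 8
pos 17 'b': at 9
pos 18 'c': at 10  → match P1@[13:18]
pos 19 'c': at 2 (via fail)
pos 20 'a': at 3
pos 21 'a': at 7 (via fail)
pos 22 'b': at 8
pos 23 'b': at 9
pos 24 'c': at 10  → match P1@[19:24]
pos 25 'a': at 6 (via fail)
pos 26 'c': at 1 (via fail)
pos 27 'a': at 6
pos 28 'a': at 7

Matches: [[5,0],[12,1],[18,1],[24,1]]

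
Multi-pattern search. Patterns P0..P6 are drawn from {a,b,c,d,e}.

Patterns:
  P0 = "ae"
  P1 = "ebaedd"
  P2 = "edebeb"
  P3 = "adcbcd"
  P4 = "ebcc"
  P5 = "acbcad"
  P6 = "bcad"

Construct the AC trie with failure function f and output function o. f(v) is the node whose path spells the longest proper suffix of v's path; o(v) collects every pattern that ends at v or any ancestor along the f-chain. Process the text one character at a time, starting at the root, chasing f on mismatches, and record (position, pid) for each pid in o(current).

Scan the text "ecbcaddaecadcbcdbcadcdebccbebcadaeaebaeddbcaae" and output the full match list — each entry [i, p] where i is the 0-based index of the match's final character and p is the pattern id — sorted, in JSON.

Construct AC machine:
Trie (insert patterns):
  0='ε' goto a→1 b→26 e→3
  1='a' goto c→21 d→14 e→2
  2='ae' goto ·  [P0 ends]
  3='e' goto b→4 d→9
  4='eb' goto a→5 c→19
  5='eba' goto e→6
  6='ebae' goto d→7
  7='ebaed' goto d→8
  8='ebaedd' goto ·  [P1 ends]
  9='ed' goto e→10
  10='ede' goto b→11
  11='edeb' goto e→12
  12='edebe' goto b→13
  13='edebeb' goto ·  [P2 ends]
  14='ad' goto c→15
  15='adc' goto b→16
  16='adcb' goto c→17
  17='adcbc' goto d→18
  18='adcbcd' goto ·  [P3 ends]
  19='ebc' goto c→20
  20='ebcc' goto ·  [P4 ends]
  21='ac' goto b→22
  22='acb' goto c→23
  23='acbc' goto a→24
  24='acbca' goto d→25
  25='acbcad' goto ·  [P5 ends]
  26='b' goto c→27
  27='bc' goto a→28
  28='bca' goto d→29
  29='bcad' goto ·  [P6 ends]

BFS fail/out derivation:
  fail(1) 'a': from fail(0)=0 chase 'a': 0 ⇒ 0;  out=∅∪out(0)=∅
  fail(3) 'e': from fail(0)=0 chase 'e': 0 ⇒ 0;  out=∅∪out(0)=∅
  fail(26) 'b': from fail(0)=0 chase 'b': 0 ⇒ 0;  out=∅∪out(0)=∅
  fail(2) 'ae': from fail(1)=0 chase 'e': 0 ⇒ 3;  out={0}∪out(3)={0}
  fail(4) 'eb': from fail(3)=0 chase 'b': 0 ⇒ 26;  out=∅∪out(26)=∅
  fail(9) 'ed': from fail(3)=0 chase 'd': 0 ⇒ 0;  out=∅∪out(0)=∅
  fail(14) 'ad': from fail(1)=0 chase 'd': 0 ⇒ 0;  out=∅∪out(0)=∅
  fail(21) 'ac': from fail(1)=0 chase 'c': 0 ⇒ 0;  out=∅∪out(0)=∅
  fail(27) 'bc': from fail(26)=0 chase 'c': 0 ⇒ 0;  out=∅∪out(0)=∅
  fail(5) 'eba': from fail(4)=26 chase 'a': 26→0 ⇒ 1;  out=∅∪out(1)=∅
  fail(10) 'ede': from fail(9)=0 chase 'e': 0 ⇒ 3;  out=∅∪out(3)=∅
  fail(15) 'adc': from fail(14)=0 chase 'c': 0 ⇒ 0;  out=∅∪out(0)=∅
  fail(19) 'ebc': from fail(4)=26 chase 'c': 26 ⇒ 27;  out=∅∪out(27)=∅
  fail(22) 'acb': from fail(21)=0 chase 'b': 0 ⇒ 26;  out=∅∪out(26)=∅
  fail(28) 'bca': from fail(27)=0 chase 'a': 0 ⇒ 1;  out=∅∪out(1)=∅
  fail(6) 'ebae': from fail(5)=1 chase 'e': 1 ⇒ 2;  out=∅∪out(2)={0}
  fail(11) 'edeb': from fail(10)=3 chase 'b': 3 ⇒ 4;  out=∅∪out(4)=∅
  fail(16) 'adcb': from fail(15)=0 chase 'b': 0 ⇒ 26;  out=∅∪out(26)=∅
  fail(20) 'ebcc': from fail(19)=27 chase 'c': 27→0 ⇒ 0;  out={4}∪out(0)={4}
  fail(23) 'acbc': from fail(22)=26 chase 'c': 26 ⇒ 27;  out=∅∪out(27)=∅
  fail(29) 'bcad': from fail(28)=1 chase 'd': 1 ⇒ 14;  out={6}∪out(14)={6}
  fail(7) 'ebaed': from fail(6)=2 chase 'd': 2→3 ⇒ 9;  out=∅∪out(9)=∅
  fail(12) 'edebe': from fail(11)=4 chase 'e': 4→26→0 ⇒ 3;  out=∅∪out(3)=∅
  fail(17) 'adcbc': from fail(16)=26 chase 'c': 26 ⇒ 27;  out=∅∪out(27)=∅
  fail(24) 'acbca': from fail(23)=27 chase 'a': 27 ⇒ 28;  out=∅∪out(28)=∅
  fail(8) 'ebaedd': from fail(7)=9 chase 'd': 9→0 ⇒ 0;  out={1}∪out(0)={1}
  fail(13) 'edebeb': from fail(12)=3 chase 'b': 3 ⇒ 4;  out={2}∪out(4)={2}
  fail(18) 'adcbcd': from fail(17)=27 chase 'd': 27→0 ⇒ 0;  out={3}∪out(0)={3}
  fail(25) 'acbcad': from fail(24)=28 chase 'd': 28 ⇒ 29;  out={5}∪out(29)={5,6}

Text stream:
[0] read 'e'  n0⇒n3
[1] read 'c'  n3⇒n0 ·f
[2] read 'b'  n0⇒n26
[3] read 'c'  n26⇒n27
[4] read 'a'  n27⇒n28
[5] read 'd'  n28⇒n29  → match P6@[2:5]
[6] read 'd'  n29⇒n0 ·f
[7] read 'a'  n0⇒n1
[8] read 'e'  n1⇒n2  → match P0@[7:8]
[9] read 'c'  n2⇒n0 ·f
[10] read 'a'  n0⇒n1
[11] read 'd'  n1⇒n14
[12] read 'c'  n14⇒n15
[13] read 'b'  n15⇒n16
[14] read 'c'  n16⇒n17
[15] read 'd'  n17⇒n18  → match P3@[10:15]
[16] read 'b'  n18⇒n26 ·f
[17] read 'c'  n26⇒n27
[18] read 'a'  n27⇒n28
[19] read 'd'  n28⇒n29  → match P6@[16:19]
[20] read 'c'  n29⇒n15 ·f
[21] read 'd'  n15⇒n0 ·f
[22] read 'e'  n0⇒n3
[23] read 'b'  n3⇒n4
[24] read 'c'  n4⇒n19
[25] read 'c'  n19⇒n20  → match P4@[22:25]
[26] read 'b'  n20⇒n26 ·f
[27] read 'e'  n26⇒n3 ·f
[28] read 'b'  n3⇒n4
[29] read 'c'  n4⇒n19
[30] read 'a'  n19⇒n28 ·f
[31] read 'd'  n28⇒n29  → match P6@[28:31]
[32] read 'a'  n29⇒n1 ·f
[33] read 'e'  n1⇒n2  → match P0@[32:33]
[34] read 'a'  n2⇒n1 ·f
[35] read 'e'  n1⇒n2  → match P0@[34:35]
[36] read 'b'  n2⇒n4 ·f
[37] read 'a'  n4⇒n5
[38] read 'e'  n5⇒n6  → match P0@[37:38]
[39] read 'd'  n6⇒n7
[40] read 'd'  n7⇒n8  → match P1@[35:40]
[41] read 'b'  n8⇒n26 ·f
[42] read 'c'  n26⇒n27
[43] read 'a'  n27⇒n28
[44] read 'a'  n28⇒n1 ·f
[45] read 'e'  n1⇒n2  → match P0@[44:45]

All matches (sorted): [[5,6],[8,0],[15,3],[19,6],[25,4],[31,6],[33,0],[35,0],[38,0],[40,1],[45,0]]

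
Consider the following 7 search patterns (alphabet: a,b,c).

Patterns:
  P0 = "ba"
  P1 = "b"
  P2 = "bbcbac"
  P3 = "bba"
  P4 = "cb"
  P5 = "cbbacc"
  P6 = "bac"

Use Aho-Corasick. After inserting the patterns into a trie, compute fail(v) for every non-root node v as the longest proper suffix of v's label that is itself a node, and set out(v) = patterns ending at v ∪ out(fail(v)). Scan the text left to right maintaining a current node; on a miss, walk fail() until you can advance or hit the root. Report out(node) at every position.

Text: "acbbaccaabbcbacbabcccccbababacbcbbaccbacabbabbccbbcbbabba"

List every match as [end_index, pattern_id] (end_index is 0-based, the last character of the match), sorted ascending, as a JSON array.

Construct AC machine:
Trie nodes:
  n0 'ε': b→1 c→9
  n1 'b': a→2 b→3  ←P1
  n2 'ba': c→15  ←P0
  n3 'bb': a→8 c→4
  n4 'bbc': b→5
  n5 'bbcb': a→6
  n6 'bbcba': c→7
  n7 'bbcbac': ·  ←P2
  n8 'bba': ·  ←P3
  n9 'c': b→10
  n10 'cb': b→11  ←P4
  n11 'cbb': a→12
  n12 'cbba': c→13
  n13 'cbbac': c→14
  n14 'cbbacc': ·  ←P5
  n15 'bac': ·  ←P6

Failure links (BFS by depth):
  n1('b'): parent n0 fail=0; on 'b' 0 → fail=0;  out {1}∪∅={1}
  n9('c'): parent n0 fail=0; on 'c' 0 → fail=0;  out ∅∪∅=∅
  n2('ba'): parent n1 fail=0; on 'a' 0 → fail=0;  out {0}∪∅={0}
  n3('bb'): parent n1 fail=0; on 'b' 0 → fail=1;  out ∅∪{1}={1}
  n10('cb'): parent n9 fail=0; on 'b' 0 → fail=1;  out {4}∪{1}={1,4}
  n4('bbc'): parent n3 fail=1; on 'c' 1→0 → fail=9;  out ∅∪∅=∅
  n8('bba'): parent n3 fail=1; on 'a' 1 → fail=2;  out {3}∪{0}={0,3}
  n11('cbb'): parent n10 fail=1; on 'b' 1 → fail=3;  out ∅∪{1}={1}
  n15('bac'): parent n2 fail=0; on 'c' 0 → fail=9;  out {6}∪∅={6}
  n5('bbcb'): parent n4 fail=9; on 'b' 9 → fail=10;  out ∅∪{1,4}={1,4}
  n12('cbba'): parent n11 fail=3; on 'a' 3 → fail=8;  out ∅∪{0,3}={0,3}
  n6('bbcba'): parent n5 fail=10; on 'a' 10→1 → fail=2;  out ∅∪{0}={0}
  n13('cbbac'): parent n12 fail=8; on 'c' 8→2 → fail=15;  out ∅∪{6}={6}
  n7('bbcbac'): parent n6 fail=2; on 'c' 2 → fail=15;  out {2}∪{6}={2,6}
  n14('cbbacc'): parent n13 fail=15; on 'c' 15→9→0 → fail=9;  out {5}∪∅={5}

Text stream:
i=0 'a': node 0→0
i=1 'c': node 0→9
i=2 'b': node 9→10  emit P1@[2:2],P4@[1:2]
i=3 'b': node 10→11  emit P1@[3:3]
i=4 'a': node 11→12  emit P0@[3:4],P3@[2:4]
i=5 'c': node 12→13  emit P6@[3:5]
i=6 'c': node 13→14  emit P5@[1:6]
i=7 'a': node 14→0 (via fail)
i=8 'a': node 0→0
i=9 'b': node 0→1  emit P1@[9:9]
i=10 'b': node 1→3  emit P1@[10:10]
i=11 'c': node 3→4
i=12 'b': node 4→5  emit P1@[12:12],P4@[11:12]
i=13 'a': node 5→6  emit P0@[12:13]
i=14 'c': node 6→7  emit P2@[9:14],P6@[12:14]
i=15 'b': node 7→10 (via fail)  emit P1@[15:15],P4@[14:15]
i=16 'a': node 10→2 (via fail)  emit P0@[15:16]
i=17 'b': node 2→1 (via fail)  emit P1@[17:17]
i=18 'c': node 1→9 (via fail)
i=19 'c': node 9→9 (via fail)
i=20 'c': node 9→9 (via fail)
i=21 'c': node 9→9 (via fail)
i=22 'c': node 9→9 (via fail)
i=23 'b': node 9→10  emit P1@[23:23],P4@[22:23]
i=24 'a': node 10→2 (via fail)  emit P0@[23:24]
i=25 'b': node 2→1 (via fail)  emit P1@[25:25]
i=26 'a': node 1→2  emit P0@[25:26]
i=27 'b': node 2→1 (via fail)  emit P1@[27:27]
i=28 'a': node 1→2  emit P0@[27:28]
i=29 'c': node 2→15  emit P6@[27:29]
i=30 'b': node 15→10 (via fail)  emit P1@[30:30],P4@[29:30]
i=31 'c': node 10→9 (via fail)
i=32 'b': node 9→10  emit P1@[32:32],P4@[31:32]
i=33 'b': node 10→11  emit P1@[33:33]
i=34 'a': node 11→12  emit P0@[33:34],P3@[32:34]
i=35 'c': node 12→13  emit P6@[33:35]
i=36 'c': node 13→14  emit P5@[31:36]
i=37 'b': node 14→10 (via fail)  emit P1@[37:37],P4@[36:37]
i=38 'a': node 10→2 (via fail)  emit P0@[37:38]
i=39 'c': node 2→15  emit P6@[37:39]
i=40 'a': node 15→0 (via fail)
i=41 'b': node 0→1  emit P1@[41:41]
i=42 'b': node 1→3  emit P1@[42:42]
i=43 'a': node 3→8  emit P0@[42:43],P3@[41:43]
i=44 'b': node 8→1 (via fail)  emit P1@[44:44]
i=45 'b': node 1→3  emit P1@[45:45]
i=46 'c': node 3→4
i=47 'c': node 4→9 (via fail)
i=48 'b': node 9→10  emit P1@[48:48],P4@[47:48]
i=49 'b': node 10→11  emit P1@[49:49]
i=50 'c': node 11→4 (via fail)
i=51 'b': node 4→5  emit P1@[51:51],P4@[50:51]
i=52 'b': node 5→11 (via fail)  emit P1@[52:52]
i=53 'a': node 11→12  emit P0@[52:53],P3@[51:53]
i=54 'b': node 12→1 (via fail)  emit P1@[54:54]
i=55 'b': node 1→3  emit P1@[55:55]
i=56 'a': node 3→8  emit P0@[55:56],P3@[54:56]

All matches (sorted): [[2,1],[2,4],[3,1],[4,0],[4,3],[5,6],[6,5],[9,1],[10,1],[12,1],[12,4],[13,0],[14,2],[14,6],[15,1],[15,4],[16,0],[17,1],[23,1],[23,4],[24,0],[25,1],[26,0],[27,1],[28,0],[29,6],[30,1],[30,4],[32,1],[32,4],[33,1],[34,0],[34,3],[35,6],[36,5],[37,1],[37,4],[38,0],[39,6],[41,1],[42,1],[43,0],[43,3],[44,1],[45,1],[48,1],[48,4],[49,1],[51,1],[51,4],[52,1],[53,0],[53,3],[54,1],[55,1],[56,0],[56,3]]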